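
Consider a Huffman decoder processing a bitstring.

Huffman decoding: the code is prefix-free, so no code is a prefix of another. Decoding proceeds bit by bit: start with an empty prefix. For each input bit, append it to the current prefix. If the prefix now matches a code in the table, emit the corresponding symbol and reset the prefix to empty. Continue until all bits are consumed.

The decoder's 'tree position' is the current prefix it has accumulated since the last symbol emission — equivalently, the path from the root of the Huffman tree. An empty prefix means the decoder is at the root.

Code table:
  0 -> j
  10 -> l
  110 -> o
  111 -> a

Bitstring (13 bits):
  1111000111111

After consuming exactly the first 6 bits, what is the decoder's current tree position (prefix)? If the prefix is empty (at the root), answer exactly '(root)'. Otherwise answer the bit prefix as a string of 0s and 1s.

Bit 0: prefix='1' (no match yet)
Bit 1: prefix='11' (no match yet)
Bit 2: prefix='111' -> emit 'a', reset
Bit 3: prefix='1' (no match yet)
Bit 4: prefix='10' -> emit 'l', reset
Bit 5: prefix='0' -> emit 'j', reset

Answer: (root)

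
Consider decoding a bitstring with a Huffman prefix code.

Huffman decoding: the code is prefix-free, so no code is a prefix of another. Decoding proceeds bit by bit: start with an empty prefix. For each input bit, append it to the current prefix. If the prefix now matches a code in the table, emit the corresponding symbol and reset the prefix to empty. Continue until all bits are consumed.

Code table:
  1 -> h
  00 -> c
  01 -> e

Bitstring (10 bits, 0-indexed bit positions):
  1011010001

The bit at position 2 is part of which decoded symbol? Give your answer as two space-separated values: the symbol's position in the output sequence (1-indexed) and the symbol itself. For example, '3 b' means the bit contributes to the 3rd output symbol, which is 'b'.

Answer: 2 e

Derivation:
Bit 0: prefix='1' -> emit 'h', reset
Bit 1: prefix='0' (no match yet)
Bit 2: prefix='01' -> emit 'e', reset
Bit 3: prefix='1' -> emit 'h', reset
Bit 4: prefix='0' (no match yet)
Bit 5: prefix='01' -> emit 'e', reset
Bit 6: prefix='0' (no match yet)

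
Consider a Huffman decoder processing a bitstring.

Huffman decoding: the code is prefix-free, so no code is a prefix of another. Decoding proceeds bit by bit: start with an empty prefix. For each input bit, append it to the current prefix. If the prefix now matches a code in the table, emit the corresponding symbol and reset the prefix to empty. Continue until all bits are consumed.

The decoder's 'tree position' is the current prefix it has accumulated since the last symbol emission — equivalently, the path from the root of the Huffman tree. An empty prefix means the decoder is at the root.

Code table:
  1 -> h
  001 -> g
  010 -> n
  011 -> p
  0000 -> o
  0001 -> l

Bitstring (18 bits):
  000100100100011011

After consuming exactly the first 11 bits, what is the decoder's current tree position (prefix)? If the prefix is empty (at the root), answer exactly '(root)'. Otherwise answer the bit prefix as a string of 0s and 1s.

Answer: 0

Derivation:
Bit 0: prefix='0' (no match yet)
Bit 1: prefix='00' (no match yet)
Bit 2: prefix='000' (no match yet)
Bit 3: prefix='0001' -> emit 'l', reset
Bit 4: prefix='0' (no match yet)
Bit 5: prefix='00' (no match yet)
Bit 6: prefix='001' -> emit 'g', reset
Bit 7: prefix='0' (no match yet)
Bit 8: prefix='00' (no match yet)
Bit 9: prefix='001' -> emit 'g', reset
Bit 10: prefix='0' (no match yet)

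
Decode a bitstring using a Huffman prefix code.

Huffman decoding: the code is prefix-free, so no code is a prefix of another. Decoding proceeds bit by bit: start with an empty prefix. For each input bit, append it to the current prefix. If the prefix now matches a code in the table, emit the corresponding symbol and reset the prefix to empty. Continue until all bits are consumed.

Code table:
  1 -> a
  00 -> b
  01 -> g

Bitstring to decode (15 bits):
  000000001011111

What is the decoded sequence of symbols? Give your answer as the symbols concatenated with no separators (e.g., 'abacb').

Answer: bbbbagaaaa

Derivation:
Bit 0: prefix='0' (no match yet)
Bit 1: prefix='00' -> emit 'b', reset
Bit 2: prefix='0' (no match yet)
Bit 3: prefix='00' -> emit 'b', reset
Bit 4: prefix='0' (no match yet)
Bit 5: prefix='00' -> emit 'b', reset
Bit 6: prefix='0' (no match yet)
Bit 7: prefix='00' -> emit 'b', reset
Bit 8: prefix='1' -> emit 'a', reset
Bit 9: prefix='0' (no match yet)
Bit 10: prefix='01' -> emit 'g', reset
Bit 11: prefix='1' -> emit 'a', reset
Bit 12: prefix='1' -> emit 'a', reset
Bit 13: prefix='1' -> emit 'a', reset
Bit 14: prefix='1' -> emit 'a', reset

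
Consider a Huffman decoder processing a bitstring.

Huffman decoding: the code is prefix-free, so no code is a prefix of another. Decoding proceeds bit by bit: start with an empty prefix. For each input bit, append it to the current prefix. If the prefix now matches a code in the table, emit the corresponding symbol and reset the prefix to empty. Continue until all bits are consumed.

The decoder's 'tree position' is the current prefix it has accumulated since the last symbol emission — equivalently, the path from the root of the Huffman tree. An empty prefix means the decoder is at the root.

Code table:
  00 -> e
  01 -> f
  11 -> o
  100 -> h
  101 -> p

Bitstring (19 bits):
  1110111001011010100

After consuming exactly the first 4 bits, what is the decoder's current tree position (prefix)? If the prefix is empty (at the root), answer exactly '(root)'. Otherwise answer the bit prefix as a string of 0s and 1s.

Bit 0: prefix='1' (no match yet)
Bit 1: prefix='11' -> emit 'o', reset
Bit 2: prefix='1' (no match yet)
Bit 3: prefix='10' (no match yet)

Answer: 10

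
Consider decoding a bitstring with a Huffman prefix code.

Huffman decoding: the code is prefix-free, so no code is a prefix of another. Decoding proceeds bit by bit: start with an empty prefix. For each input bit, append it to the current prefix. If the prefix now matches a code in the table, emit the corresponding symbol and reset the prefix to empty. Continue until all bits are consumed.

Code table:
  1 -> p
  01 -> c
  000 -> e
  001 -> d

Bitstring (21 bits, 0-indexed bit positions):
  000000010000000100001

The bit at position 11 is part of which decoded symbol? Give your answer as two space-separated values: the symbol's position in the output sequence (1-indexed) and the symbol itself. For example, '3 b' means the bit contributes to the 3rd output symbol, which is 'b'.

Answer: 5 e

Derivation:
Bit 0: prefix='0' (no match yet)
Bit 1: prefix='00' (no match yet)
Bit 2: prefix='000' -> emit 'e', reset
Bit 3: prefix='0' (no match yet)
Bit 4: prefix='00' (no match yet)
Bit 5: prefix='000' -> emit 'e', reset
Bit 6: prefix='0' (no match yet)
Bit 7: prefix='01' -> emit 'c', reset
Bit 8: prefix='0' (no match yet)
Bit 9: prefix='00' (no match yet)
Bit 10: prefix='000' -> emit 'e', reset
Bit 11: prefix='0' (no match yet)
Bit 12: prefix='00' (no match yet)
Bit 13: prefix='000' -> emit 'e', reset
Bit 14: prefix='0' (no match yet)
Bit 15: prefix='01' -> emit 'c', reset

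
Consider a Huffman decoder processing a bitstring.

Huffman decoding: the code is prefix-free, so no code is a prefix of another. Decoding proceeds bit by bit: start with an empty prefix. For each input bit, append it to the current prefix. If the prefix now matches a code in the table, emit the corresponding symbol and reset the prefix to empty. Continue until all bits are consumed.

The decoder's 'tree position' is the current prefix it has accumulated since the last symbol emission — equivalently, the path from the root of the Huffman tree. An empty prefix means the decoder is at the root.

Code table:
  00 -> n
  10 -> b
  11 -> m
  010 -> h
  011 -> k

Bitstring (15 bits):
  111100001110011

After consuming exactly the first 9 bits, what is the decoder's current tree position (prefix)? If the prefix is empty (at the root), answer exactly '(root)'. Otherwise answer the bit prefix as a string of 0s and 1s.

Bit 0: prefix='1' (no match yet)
Bit 1: prefix='11' -> emit 'm', reset
Bit 2: prefix='1' (no match yet)
Bit 3: prefix='11' -> emit 'm', reset
Bit 4: prefix='0' (no match yet)
Bit 5: prefix='00' -> emit 'n', reset
Bit 6: prefix='0' (no match yet)
Bit 7: prefix='00' -> emit 'n', reset
Bit 8: prefix='1' (no match yet)

Answer: 1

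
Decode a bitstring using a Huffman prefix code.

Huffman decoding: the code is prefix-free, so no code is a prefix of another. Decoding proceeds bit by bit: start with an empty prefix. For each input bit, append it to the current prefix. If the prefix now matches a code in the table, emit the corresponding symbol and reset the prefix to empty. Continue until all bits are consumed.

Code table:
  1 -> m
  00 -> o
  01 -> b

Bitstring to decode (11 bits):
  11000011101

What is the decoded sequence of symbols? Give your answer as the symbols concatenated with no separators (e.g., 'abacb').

Bit 0: prefix='1' -> emit 'm', reset
Bit 1: prefix='1' -> emit 'm', reset
Bit 2: prefix='0' (no match yet)
Bit 3: prefix='00' -> emit 'o', reset
Bit 4: prefix='0' (no match yet)
Bit 5: prefix='00' -> emit 'o', reset
Bit 6: prefix='1' -> emit 'm', reset
Bit 7: prefix='1' -> emit 'm', reset
Bit 8: prefix='1' -> emit 'm', reset
Bit 9: prefix='0' (no match yet)
Bit 10: prefix='01' -> emit 'b', reset

Answer: mmoommmb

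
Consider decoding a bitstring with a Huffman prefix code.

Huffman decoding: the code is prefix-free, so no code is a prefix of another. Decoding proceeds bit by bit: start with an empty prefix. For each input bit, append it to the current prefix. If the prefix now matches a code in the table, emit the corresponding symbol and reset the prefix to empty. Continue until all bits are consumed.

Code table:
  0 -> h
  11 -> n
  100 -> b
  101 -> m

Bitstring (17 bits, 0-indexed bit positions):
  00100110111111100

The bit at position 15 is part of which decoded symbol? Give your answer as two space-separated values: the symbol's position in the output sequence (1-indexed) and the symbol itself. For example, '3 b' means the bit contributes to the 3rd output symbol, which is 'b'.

Answer: 9 b

Derivation:
Bit 0: prefix='0' -> emit 'h', reset
Bit 1: prefix='0' -> emit 'h', reset
Bit 2: prefix='1' (no match yet)
Bit 3: prefix='10' (no match yet)
Bit 4: prefix='100' -> emit 'b', reset
Bit 5: prefix='1' (no match yet)
Bit 6: prefix='11' -> emit 'n', reset
Bit 7: prefix='0' -> emit 'h', reset
Bit 8: prefix='1' (no match yet)
Bit 9: prefix='11' -> emit 'n', reset
Bit 10: prefix='1' (no match yet)
Bit 11: prefix='11' -> emit 'n', reset
Bit 12: prefix='1' (no match yet)
Bit 13: prefix='11' -> emit 'n', reset
Bit 14: prefix='1' (no match yet)
Bit 15: prefix='10' (no match yet)
Bit 16: prefix='100' -> emit 'b', reset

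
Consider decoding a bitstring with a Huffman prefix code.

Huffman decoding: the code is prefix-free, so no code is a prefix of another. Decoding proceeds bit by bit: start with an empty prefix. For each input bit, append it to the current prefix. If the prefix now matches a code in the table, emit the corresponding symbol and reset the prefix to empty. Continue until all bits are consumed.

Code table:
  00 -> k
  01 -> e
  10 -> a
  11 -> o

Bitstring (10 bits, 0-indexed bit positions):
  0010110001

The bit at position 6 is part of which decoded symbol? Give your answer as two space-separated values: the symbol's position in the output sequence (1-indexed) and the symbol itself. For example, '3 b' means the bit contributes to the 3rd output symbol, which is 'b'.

Bit 0: prefix='0' (no match yet)
Bit 1: prefix='00' -> emit 'k', reset
Bit 2: prefix='1' (no match yet)
Bit 3: prefix='10' -> emit 'a', reset
Bit 4: prefix='1' (no match yet)
Bit 5: prefix='11' -> emit 'o', reset
Bit 6: prefix='0' (no match yet)
Bit 7: prefix='00' -> emit 'k', reset
Bit 8: prefix='0' (no match yet)
Bit 9: prefix='01' -> emit 'e', reset

Answer: 4 k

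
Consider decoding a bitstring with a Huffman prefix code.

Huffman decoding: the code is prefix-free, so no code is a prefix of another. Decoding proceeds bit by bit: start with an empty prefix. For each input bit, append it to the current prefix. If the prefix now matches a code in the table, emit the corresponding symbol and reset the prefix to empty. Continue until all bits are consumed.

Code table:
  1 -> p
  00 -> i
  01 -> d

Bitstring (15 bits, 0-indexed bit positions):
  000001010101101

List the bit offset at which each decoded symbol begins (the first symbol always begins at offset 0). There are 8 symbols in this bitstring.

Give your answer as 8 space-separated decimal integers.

Answer: 0 2 4 6 8 10 12 13

Derivation:
Bit 0: prefix='0' (no match yet)
Bit 1: prefix='00' -> emit 'i', reset
Bit 2: prefix='0' (no match yet)
Bit 3: prefix='00' -> emit 'i', reset
Bit 4: prefix='0' (no match yet)
Bit 5: prefix='01' -> emit 'd', reset
Bit 6: prefix='0' (no match yet)
Bit 7: prefix='01' -> emit 'd', reset
Bit 8: prefix='0' (no match yet)
Bit 9: prefix='01' -> emit 'd', reset
Bit 10: prefix='0' (no match yet)
Bit 11: prefix='01' -> emit 'd', reset
Bit 12: prefix='1' -> emit 'p', reset
Bit 13: prefix='0' (no match yet)
Bit 14: prefix='01' -> emit 'd', reset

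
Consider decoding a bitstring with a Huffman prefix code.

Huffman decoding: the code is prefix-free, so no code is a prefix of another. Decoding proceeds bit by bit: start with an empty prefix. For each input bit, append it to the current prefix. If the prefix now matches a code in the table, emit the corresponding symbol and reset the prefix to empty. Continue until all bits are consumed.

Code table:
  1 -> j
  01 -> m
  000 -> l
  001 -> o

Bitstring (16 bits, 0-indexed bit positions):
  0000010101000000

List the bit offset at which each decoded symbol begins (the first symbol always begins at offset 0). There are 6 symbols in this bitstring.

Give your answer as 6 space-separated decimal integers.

Bit 0: prefix='0' (no match yet)
Bit 1: prefix='00' (no match yet)
Bit 2: prefix='000' -> emit 'l', reset
Bit 3: prefix='0' (no match yet)
Bit 4: prefix='00' (no match yet)
Bit 5: prefix='001' -> emit 'o', reset
Bit 6: prefix='0' (no match yet)
Bit 7: prefix='01' -> emit 'm', reset
Bit 8: prefix='0' (no match yet)
Bit 9: prefix='01' -> emit 'm', reset
Bit 10: prefix='0' (no match yet)
Bit 11: prefix='00' (no match yet)
Bit 12: prefix='000' -> emit 'l', reset
Bit 13: prefix='0' (no match yet)
Bit 14: prefix='00' (no match yet)
Bit 15: prefix='000' -> emit 'l', reset

Answer: 0 3 6 8 10 13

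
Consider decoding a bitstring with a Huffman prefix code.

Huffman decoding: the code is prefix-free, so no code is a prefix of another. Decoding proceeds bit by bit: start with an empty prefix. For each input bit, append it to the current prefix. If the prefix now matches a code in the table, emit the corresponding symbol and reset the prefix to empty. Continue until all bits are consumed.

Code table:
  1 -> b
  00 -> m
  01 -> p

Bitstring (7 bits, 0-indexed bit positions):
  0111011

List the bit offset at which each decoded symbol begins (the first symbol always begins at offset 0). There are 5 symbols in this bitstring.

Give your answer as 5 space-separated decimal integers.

Answer: 0 2 3 4 6

Derivation:
Bit 0: prefix='0' (no match yet)
Bit 1: prefix='01' -> emit 'p', reset
Bit 2: prefix='1' -> emit 'b', reset
Bit 3: prefix='1' -> emit 'b', reset
Bit 4: prefix='0' (no match yet)
Bit 5: prefix='01' -> emit 'p', reset
Bit 6: prefix='1' -> emit 'b', reset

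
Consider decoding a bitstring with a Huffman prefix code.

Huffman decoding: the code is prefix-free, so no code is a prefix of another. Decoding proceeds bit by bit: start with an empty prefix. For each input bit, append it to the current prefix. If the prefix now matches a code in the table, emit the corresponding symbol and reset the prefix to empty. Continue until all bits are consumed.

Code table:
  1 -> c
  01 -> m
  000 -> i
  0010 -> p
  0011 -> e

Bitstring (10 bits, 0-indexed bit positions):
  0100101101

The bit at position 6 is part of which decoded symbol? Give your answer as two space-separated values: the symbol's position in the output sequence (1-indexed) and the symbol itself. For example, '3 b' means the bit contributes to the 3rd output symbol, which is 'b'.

Bit 0: prefix='0' (no match yet)
Bit 1: prefix='01' -> emit 'm', reset
Bit 2: prefix='0' (no match yet)
Bit 3: prefix='00' (no match yet)
Bit 4: prefix='001' (no match yet)
Bit 5: prefix='0010' -> emit 'p', reset
Bit 6: prefix='1' -> emit 'c', reset
Bit 7: prefix='1' -> emit 'c', reset
Bit 8: prefix='0' (no match yet)
Bit 9: prefix='01' -> emit 'm', reset

Answer: 3 c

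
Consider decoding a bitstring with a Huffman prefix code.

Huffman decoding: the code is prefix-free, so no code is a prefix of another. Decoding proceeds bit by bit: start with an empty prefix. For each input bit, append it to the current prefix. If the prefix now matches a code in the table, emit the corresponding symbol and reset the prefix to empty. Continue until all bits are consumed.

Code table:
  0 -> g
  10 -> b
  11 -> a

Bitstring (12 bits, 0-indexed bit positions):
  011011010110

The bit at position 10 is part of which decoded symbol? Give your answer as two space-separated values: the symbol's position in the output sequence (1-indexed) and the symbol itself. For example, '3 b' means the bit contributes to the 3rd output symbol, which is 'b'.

Answer: 7 a

Derivation:
Bit 0: prefix='0' -> emit 'g', reset
Bit 1: prefix='1' (no match yet)
Bit 2: prefix='11' -> emit 'a', reset
Bit 3: prefix='0' -> emit 'g', reset
Bit 4: prefix='1' (no match yet)
Bit 5: prefix='11' -> emit 'a', reset
Bit 6: prefix='0' -> emit 'g', reset
Bit 7: prefix='1' (no match yet)
Bit 8: prefix='10' -> emit 'b', reset
Bit 9: prefix='1' (no match yet)
Bit 10: prefix='11' -> emit 'a', reset
Bit 11: prefix='0' -> emit 'g', reset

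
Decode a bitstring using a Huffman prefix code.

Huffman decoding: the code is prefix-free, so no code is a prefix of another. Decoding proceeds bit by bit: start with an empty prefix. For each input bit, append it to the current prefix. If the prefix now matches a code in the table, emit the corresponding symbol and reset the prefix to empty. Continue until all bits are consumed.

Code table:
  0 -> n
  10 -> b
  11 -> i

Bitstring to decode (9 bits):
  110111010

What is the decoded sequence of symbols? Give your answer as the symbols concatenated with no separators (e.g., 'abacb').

Bit 0: prefix='1' (no match yet)
Bit 1: prefix='11' -> emit 'i', reset
Bit 2: prefix='0' -> emit 'n', reset
Bit 3: prefix='1' (no match yet)
Bit 4: prefix='11' -> emit 'i', reset
Bit 5: prefix='1' (no match yet)
Bit 6: prefix='10' -> emit 'b', reset
Bit 7: prefix='1' (no match yet)
Bit 8: prefix='10' -> emit 'b', reset

Answer: inibb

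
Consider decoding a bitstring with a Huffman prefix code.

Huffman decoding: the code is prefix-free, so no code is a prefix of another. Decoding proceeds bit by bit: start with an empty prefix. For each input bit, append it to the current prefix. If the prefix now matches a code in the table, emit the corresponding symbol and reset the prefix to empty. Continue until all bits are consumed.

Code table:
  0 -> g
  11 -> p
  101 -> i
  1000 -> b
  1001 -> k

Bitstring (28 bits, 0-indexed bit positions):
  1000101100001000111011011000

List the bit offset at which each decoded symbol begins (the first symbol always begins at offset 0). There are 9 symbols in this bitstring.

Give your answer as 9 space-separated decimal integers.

Bit 0: prefix='1' (no match yet)
Bit 1: prefix='10' (no match yet)
Bit 2: prefix='100' (no match yet)
Bit 3: prefix='1000' -> emit 'b', reset
Bit 4: prefix='1' (no match yet)
Bit 5: prefix='10' (no match yet)
Bit 6: prefix='101' -> emit 'i', reset
Bit 7: prefix='1' (no match yet)
Bit 8: prefix='10' (no match yet)
Bit 9: prefix='100' (no match yet)
Bit 10: prefix='1000' -> emit 'b', reset
Bit 11: prefix='0' -> emit 'g', reset
Bit 12: prefix='1' (no match yet)
Bit 13: prefix='10' (no match yet)
Bit 14: prefix='100' (no match yet)
Bit 15: prefix='1000' -> emit 'b', reset
Bit 16: prefix='1' (no match yet)
Bit 17: prefix='11' -> emit 'p', reset
Bit 18: prefix='1' (no match yet)
Bit 19: prefix='10' (no match yet)
Bit 20: prefix='101' -> emit 'i', reset
Bit 21: prefix='1' (no match yet)
Bit 22: prefix='10' (no match yet)
Bit 23: prefix='101' -> emit 'i', reset
Bit 24: prefix='1' (no match yet)
Bit 25: prefix='10' (no match yet)
Bit 26: prefix='100' (no match yet)
Bit 27: prefix='1000' -> emit 'b', reset

Answer: 0 4 7 11 12 16 18 21 24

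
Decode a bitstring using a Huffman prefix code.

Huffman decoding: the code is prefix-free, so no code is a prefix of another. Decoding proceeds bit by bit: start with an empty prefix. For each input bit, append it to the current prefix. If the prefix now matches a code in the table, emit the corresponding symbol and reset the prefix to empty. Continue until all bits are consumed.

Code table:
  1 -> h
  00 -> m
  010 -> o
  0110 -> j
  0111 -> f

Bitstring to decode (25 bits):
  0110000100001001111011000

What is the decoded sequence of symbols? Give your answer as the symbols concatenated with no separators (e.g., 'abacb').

Bit 0: prefix='0' (no match yet)
Bit 1: prefix='01' (no match yet)
Bit 2: prefix='011' (no match yet)
Bit 3: prefix='0110' -> emit 'j', reset
Bit 4: prefix='0' (no match yet)
Bit 5: prefix='00' -> emit 'm', reset
Bit 6: prefix='0' (no match yet)
Bit 7: prefix='01' (no match yet)
Bit 8: prefix='010' -> emit 'o', reset
Bit 9: prefix='0' (no match yet)
Bit 10: prefix='00' -> emit 'm', reset
Bit 11: prefix='0' (no match yet)
Bit 12: prefix='01' (no match yet)
Bit 13: prefix='010' -> emit 'o', reset
Bit 14: prefix='0' (no match yet)
Bit 15: prefix='01' (no match yet)
Bit 16: prefix='011' (no match yet)
Bit 17: prefix='0111' -> emit 'f', reset
Bit 18: prefix='1' -> emit 'h', reset
Bit 19: prefix='0' (no match yet)
Bit 20: prefix='01' (no match yet)
Bit 21: prefix='011' (no match yet)
Bit 22: prefix='0110' -> emit 'j', reset
Bit 23: prefix='0' (no match yet)
Bit 24: prefix='00' -> emit 'm', reset

Answer: jmomofhjm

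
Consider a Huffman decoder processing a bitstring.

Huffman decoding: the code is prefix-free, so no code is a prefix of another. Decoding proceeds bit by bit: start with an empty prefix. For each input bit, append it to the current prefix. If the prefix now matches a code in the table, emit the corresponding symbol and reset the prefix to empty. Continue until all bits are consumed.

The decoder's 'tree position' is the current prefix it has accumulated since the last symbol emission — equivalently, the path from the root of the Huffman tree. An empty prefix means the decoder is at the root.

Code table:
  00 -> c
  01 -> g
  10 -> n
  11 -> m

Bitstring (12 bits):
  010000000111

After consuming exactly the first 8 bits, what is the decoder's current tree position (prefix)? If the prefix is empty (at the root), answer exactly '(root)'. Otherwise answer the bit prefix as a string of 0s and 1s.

Bit 0: prefix='0' (no match yet)
Bit 1: prefix='01' -> emit 'g', reset
Bit 2: prefix='0' (no match yet)
Bit 3: prefix='00' -> emit 'c', reset
Bit 4: prefix='0' (no match yet)
Bit 5: prefix='00' -> emit 'c', reset
Bit 6: prefix='0' (no match yet)
Bit 7: prefix='00' -> emit 'c', reset

Answer: (root)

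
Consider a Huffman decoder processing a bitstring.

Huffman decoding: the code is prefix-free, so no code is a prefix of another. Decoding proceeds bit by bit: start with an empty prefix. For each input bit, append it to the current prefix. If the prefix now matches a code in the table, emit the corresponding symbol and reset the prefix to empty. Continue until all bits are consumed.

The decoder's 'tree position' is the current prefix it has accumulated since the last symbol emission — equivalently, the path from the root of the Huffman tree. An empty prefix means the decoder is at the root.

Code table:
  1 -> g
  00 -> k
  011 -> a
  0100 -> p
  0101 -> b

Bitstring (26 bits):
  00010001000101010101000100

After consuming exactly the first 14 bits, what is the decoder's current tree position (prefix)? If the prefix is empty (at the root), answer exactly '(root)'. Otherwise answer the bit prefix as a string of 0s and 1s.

Bit 0: prefix='0' (no match yet)
Bit 1: prefix='00' -> emit 'k', reset
Bit 2: prefix='0' (no match yet)
Bit 3: prefix='01' (no match yet)
Bit 4: prefix='010' (no match yet)
Bit 5: prefix='0100' -> emit 'p', reset
Bit 6: prefix='0' (no match yet)
Bit 7: prefix='01' (no match yet)
Bit 8: prefix='010' (no match yet)
Bit 9: prefix='0100' -> emit 'p', reset
Bit 10: prefix='0' (no match yet)
Bit 11: prefix='01' (no match yet)
Bit 12: prefix='010' (no match yet)
Bit 13: prefix='0101' -> emit 'b', reset

Answer: (root)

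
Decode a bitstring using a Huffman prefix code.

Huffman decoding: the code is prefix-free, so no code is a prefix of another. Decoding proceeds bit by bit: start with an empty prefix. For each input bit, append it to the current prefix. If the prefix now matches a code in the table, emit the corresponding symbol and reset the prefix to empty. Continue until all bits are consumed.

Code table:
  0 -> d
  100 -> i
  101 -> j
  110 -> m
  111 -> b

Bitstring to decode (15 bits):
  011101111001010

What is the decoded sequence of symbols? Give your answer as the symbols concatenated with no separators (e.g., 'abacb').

Bit 0: prefix='0' -> emit 'd', reset
Bit 1: prefix='1' (no match yet)
Bit 2: prefix='11' (no match yet)
Bit 3: prefix='111' -> emit 'b', reset
Bit 4: prefix='0' -> emit 'd', reset
Bit 5: prefix='1' (no match yet)
Bit 6: prefix='11' (no match yet)
Bit 7: prefix='111' -> emit 'b', reset
Bit 8: prefix='1' (no match yet)
Bit 9: prefix='10' (no match yet)
Bit 10: prefix='100' -> emit 'i', reset
Bit 11: prefix='1' (no match yet)
Bit 12: prefix='10' (no match yet)
Bit 13: prefix='101' -> emit 'j', reset
Bit 14: prefix='0' -> emit 'd', reset

Answer: dbdbijd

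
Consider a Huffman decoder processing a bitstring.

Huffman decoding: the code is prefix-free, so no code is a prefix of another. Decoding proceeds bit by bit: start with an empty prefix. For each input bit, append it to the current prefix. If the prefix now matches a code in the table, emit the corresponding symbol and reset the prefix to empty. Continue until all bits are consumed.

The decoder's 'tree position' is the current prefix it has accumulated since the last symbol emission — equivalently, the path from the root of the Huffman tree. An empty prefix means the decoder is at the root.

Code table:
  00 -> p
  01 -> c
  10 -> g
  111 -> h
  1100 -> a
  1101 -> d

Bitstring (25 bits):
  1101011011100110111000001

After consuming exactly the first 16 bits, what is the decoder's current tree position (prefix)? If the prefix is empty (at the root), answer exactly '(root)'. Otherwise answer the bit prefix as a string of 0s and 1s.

Answer: 110

Derivation:
Bit 0: prefix='1' (no match yet)
Bit 1: prefix='11' (no match yet)
Bit 2: prefix='110' (no match yet)
Bit 3: prefix='1101' -> emit 'd', reset
Bit 4: prefix='0' (no match yet)
Bit 5: prefix='01' -> emit 'c', reset
Bit 6: prefix='1' (no match yet)
Bit 7: prefix='10' -> emit 'g', reset
Bit 8: prefix='1' (no match yet)
Bit 9: prefix='11' (no match yet)
Bit 10: prefix='111' -> emit 'h', reset
Bit 11: prefix='0' (no match yet)
Bit 12: prefix='00' -> emit 'p', reset
Bit 13: prefix='1' (no match yet)
Bit 14: prefix='11' (no match yet)
Bit 15: prefix='110' (no match yet)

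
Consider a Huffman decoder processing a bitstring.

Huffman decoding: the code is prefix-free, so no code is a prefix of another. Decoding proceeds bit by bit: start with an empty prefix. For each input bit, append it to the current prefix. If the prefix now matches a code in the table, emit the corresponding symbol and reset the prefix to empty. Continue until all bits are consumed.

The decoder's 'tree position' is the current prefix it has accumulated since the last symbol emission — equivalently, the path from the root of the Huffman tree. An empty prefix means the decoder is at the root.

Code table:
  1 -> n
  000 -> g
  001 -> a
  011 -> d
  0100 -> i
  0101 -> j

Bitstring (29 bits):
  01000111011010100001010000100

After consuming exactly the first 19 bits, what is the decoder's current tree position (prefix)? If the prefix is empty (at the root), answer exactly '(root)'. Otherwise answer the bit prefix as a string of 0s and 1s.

Answer: 0

Derivation:
Bit 0: prefix='0' (no match yet)
Bit 1: prefix='01' (no match yet)
Bit 2: prefix='010' (no match yet)
Bit 3: prefix='0100' -> emit 'i', reset
Bit 4: prefix='0' (no match yet)
Bit 5: prefix='01' (no match yet)
Bit 6: prefix='011' -> emit 'd', reset
Bit 7: prefix='1' -> emit 'n', reset
Bit 8: prefix='0' (no match yet)
Bit 9: prefix='01' (no match yet)
Bit 10: prefix='011' -> emit 'd', reset
Bit 11: prefix='0' (no match yet)
Bit 12: prefix='01' (no match yet)
Bit 13: prefix='010' (no match yet)
Bit 14: prefix='0101' -> emit 'j', reset
Bit 15: prefix='0' (no match yet)
Bit 16: prefix='00' (no match yet)
Bit 17: prefix='000' -> emit 'g', reset
Bit 18: prefix='0' (no match yet)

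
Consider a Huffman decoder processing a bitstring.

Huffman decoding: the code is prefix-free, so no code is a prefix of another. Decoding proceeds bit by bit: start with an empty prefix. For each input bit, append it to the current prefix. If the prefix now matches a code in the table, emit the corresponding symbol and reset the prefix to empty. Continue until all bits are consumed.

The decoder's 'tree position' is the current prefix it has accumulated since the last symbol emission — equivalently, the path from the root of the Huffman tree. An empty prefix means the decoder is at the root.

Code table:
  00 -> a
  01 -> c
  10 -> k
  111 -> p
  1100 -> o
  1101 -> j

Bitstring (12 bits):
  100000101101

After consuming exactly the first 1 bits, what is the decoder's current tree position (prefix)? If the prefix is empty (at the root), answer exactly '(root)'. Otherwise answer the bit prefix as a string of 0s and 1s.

Answer: 1

Derivation:
Bit 0: prefix='1' (no match yet)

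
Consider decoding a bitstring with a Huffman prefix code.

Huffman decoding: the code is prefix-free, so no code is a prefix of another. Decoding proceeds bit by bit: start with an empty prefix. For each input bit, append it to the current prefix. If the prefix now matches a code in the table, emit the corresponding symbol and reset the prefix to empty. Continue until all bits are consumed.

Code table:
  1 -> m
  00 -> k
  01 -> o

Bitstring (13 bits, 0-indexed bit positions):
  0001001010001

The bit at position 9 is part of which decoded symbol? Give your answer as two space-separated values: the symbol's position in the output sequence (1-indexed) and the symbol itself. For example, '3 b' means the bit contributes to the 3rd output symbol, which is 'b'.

Answer: 6 k

Derivation:
Bit 0: prefix='0' (no match yet)
Bit 1: prefix='00' -> emit 'k', reset
Bit 2: prefix='0' (no match yet)
Bit 3: prefix='01' -> emit 'o', reset
Bit 4: prefix='0' (no match yet)
Bit 5: prefix='00' -> emit 'k', reset
Bit 6: prefix='1' -> emit 'm', reset
Bit 7: prefix='0' (no match yet)
Bit 8: prefix='01' -> emit 'o', reset
Bit 9: prefix='0' (no match yet)
Bit 10: prefix='00' -> emit 'k', reset
Bit 11: prefix='0' (no match yet)
Bit 12: prefix='01' -> emit 'o', reset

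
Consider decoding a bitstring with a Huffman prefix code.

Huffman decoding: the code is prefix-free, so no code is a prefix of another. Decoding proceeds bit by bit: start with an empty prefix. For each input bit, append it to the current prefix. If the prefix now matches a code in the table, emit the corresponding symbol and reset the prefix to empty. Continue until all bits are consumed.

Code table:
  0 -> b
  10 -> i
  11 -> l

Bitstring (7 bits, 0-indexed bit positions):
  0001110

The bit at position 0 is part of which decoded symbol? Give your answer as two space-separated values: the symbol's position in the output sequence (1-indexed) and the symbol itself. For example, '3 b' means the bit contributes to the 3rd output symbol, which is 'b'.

Bit 0: prefix='0' -> emit 'b', reset
Bit 1: prefix='0' -> emit 'b', reset
Bit 2: prefix='0' -> emit 'b', reset
Bit 3: prefix='1' (no match yet)
Bit 4: prefix='11' -> emit 'l', reset

Answer: 1 b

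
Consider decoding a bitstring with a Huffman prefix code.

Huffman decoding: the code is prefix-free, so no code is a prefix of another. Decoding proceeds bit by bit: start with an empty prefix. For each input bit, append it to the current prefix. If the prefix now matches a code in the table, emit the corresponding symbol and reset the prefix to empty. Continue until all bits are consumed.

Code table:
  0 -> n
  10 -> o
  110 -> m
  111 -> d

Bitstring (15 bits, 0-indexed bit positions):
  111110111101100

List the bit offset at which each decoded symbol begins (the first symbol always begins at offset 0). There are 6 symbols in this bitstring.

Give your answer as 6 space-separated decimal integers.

Answer: 0 3 6 9 11 14

Derivation:
Bit 0: prefix='1' (no match yet)
Bit 1: prefix='11' (no match yet)
Bit 2: prefix='111' -> emit 'd', reset
Bit 3: prefix='1' (no match yet)
Bit 4: prefix='11' (no match yet)
Bit 5: prefix='110' -> emit 'm', reset
Bit 6: prefix='1' (no match yet)
Bit 7: prefix='11' (no match yet)
Bit 8: prefix='111' -> emit 'd', reset
Bit 9: prefix='1' (no match yet)
Bit 10: prefix='10' -> emit 'o', reset
Bit 11: prefix='1' (no match yet)
Bit 12: prefix='11' (no match yet)
Bit 13: prefix='110' -> emit 'm', reset
Bit 14: prefix='0' -> emit 'n', reset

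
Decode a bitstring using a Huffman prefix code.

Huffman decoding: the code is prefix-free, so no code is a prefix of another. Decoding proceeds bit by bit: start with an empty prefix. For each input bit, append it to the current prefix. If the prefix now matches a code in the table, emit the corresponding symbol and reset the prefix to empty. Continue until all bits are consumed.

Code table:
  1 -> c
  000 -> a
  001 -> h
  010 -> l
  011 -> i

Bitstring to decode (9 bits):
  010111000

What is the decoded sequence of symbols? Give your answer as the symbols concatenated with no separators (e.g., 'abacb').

Answer: lccca

Derivation:
Bit 0: prefix='0' (no match yet)
Bit 1: prefix='01' (no match yet)
Bit 2: prefix='010' -> emit 'l', reset
Bit 3: prefix='1' -> emit 'c', reset
Bit 4: prefix='1' -> emit 'c', reset
Bit 5: prefix='1' -> emit 'c', reset
Bit 6: prefix='0' (no match yet)
Bit 7: prefix='00' (no match yet)
Bit 8: prefix='000' -> emit 'a', reset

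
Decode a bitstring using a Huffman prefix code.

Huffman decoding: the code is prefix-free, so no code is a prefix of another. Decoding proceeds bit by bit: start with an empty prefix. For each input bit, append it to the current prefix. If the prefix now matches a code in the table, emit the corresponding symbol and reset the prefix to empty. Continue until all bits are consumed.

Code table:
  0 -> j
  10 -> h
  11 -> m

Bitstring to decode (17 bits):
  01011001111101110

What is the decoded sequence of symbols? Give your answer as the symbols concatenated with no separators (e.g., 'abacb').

Answer: jhmjjmmhmh

Derivation:
Bit 0: prefix='0' -> emit 'j', reset
Bit 1: prefix='1' (no match yet)
Bit 2: prefix='10' -> emit 'h', reset
Bit 3: prefix='1' (no match yet)
Bit 4: prefix='11' -> emit 'm', reset
Bit 5: prefix='0' -> emit 'j', reset
Bit 6: prefix='0' -> emit 'j', reset
Bit 7: prefix='1' (no match yet)
Bit 8: prefix='11' -> emit 'm', reset
Bit 9: prefix='1' (no match yet)
Bit 10: prefix='11' -> emit 'm', reset
Bit 11: prefix='1' (no match yet)
Bit 12: prefix='10' -> emit 'h', reset
Bit 13: prefix='1' (no match yet)
Bit 14: prefix='11' -> emit 'm', reset
Bit 15: prefix='1' (no match yet)
Bit 16: prefix='10' -> emit 'h', reset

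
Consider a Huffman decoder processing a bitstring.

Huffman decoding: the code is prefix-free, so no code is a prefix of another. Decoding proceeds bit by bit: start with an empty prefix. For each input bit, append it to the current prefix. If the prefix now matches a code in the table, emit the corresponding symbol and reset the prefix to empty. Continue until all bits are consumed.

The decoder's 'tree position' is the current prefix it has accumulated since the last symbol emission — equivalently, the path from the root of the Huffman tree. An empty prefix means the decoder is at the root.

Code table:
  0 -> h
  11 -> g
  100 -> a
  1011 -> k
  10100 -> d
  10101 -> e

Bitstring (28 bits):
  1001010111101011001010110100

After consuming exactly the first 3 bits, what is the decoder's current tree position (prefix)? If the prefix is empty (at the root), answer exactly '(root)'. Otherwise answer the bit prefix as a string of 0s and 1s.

Bit 0: prefix='1' (no match yet)
Bit 1: prefix='10' (no match yet)
Bit 2: prefix='100' -> emit 'a', reset

Answer: (root)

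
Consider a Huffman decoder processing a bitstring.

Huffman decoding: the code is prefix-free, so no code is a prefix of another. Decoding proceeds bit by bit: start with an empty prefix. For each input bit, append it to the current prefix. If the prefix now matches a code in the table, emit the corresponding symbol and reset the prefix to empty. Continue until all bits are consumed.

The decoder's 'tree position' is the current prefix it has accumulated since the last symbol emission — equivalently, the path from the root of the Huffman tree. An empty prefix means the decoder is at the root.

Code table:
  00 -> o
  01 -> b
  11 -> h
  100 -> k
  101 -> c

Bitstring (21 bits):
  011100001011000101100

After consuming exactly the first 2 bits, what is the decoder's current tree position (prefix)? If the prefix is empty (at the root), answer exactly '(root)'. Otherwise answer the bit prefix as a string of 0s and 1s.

Bit 0: prefix='0' (no match yet)
Bit 1: prefix='01' -> emit 'b', reset

Answer: (root)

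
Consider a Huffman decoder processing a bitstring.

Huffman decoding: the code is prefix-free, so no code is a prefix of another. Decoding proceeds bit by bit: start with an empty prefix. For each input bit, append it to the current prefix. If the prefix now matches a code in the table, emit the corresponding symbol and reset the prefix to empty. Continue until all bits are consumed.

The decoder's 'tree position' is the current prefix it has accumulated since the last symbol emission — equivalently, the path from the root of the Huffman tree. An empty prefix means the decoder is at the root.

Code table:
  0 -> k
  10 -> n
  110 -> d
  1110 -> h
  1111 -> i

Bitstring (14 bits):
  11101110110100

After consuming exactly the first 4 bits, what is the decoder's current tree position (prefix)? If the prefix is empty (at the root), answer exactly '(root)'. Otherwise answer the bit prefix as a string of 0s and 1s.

Answer: (root)

Derivation:
Bit 0: prefix='1' (no match yet)
Bit 1: prefix='11' (no match yet)
Bit 2: prefix='111' (no match yet)
Bit 3: prefix='1110' -> emit 'h', reset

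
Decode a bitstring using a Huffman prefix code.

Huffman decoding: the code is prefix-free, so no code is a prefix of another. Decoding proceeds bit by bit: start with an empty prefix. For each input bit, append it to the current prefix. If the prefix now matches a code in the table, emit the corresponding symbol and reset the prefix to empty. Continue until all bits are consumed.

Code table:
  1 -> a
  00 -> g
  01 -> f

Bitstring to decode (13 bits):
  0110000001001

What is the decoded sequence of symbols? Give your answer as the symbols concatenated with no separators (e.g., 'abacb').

Answer: fagggaga

Derivation:
Bit 0: prefix='0' (no match yet)
Bit 1: prefix='01' -> emit 'f', reset
Bit 2: prefix='1' -> emit 'a', reset
Bit 3: prefix='0' (no match yet)
Bit 4: prefix='00' -> emit 'g', reset
Bit 5: prefix='0' (no match yet)
Bit 6: prefix='00' -> emit 'g', reset
Bit 7: prefix='0' (no match yet)
Bit 8: prefix='00' -> emit 'g', reset
Bit 9: prefix='1' -> emit 'a', reset
Bit 10: prefix='0' (no match yet)
Bit 11: prefix='00' -> emit 'g', reset
Bit 12: prefix='1' -> emit 'a', reset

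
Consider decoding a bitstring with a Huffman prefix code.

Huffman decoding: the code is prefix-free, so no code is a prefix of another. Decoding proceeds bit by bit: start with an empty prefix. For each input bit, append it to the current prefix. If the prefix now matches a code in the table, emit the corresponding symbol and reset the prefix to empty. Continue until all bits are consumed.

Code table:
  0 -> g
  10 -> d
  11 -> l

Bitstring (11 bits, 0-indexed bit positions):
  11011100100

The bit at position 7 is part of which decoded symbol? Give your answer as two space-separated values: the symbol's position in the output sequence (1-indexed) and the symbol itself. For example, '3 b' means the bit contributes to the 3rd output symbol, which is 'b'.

Bit 0: prefix='1' (no match yet)
Bit 1: prefix='11' -> emit 'l', reset
Bit 2: prefix='0' -> emit 'g', reset
Bit 3: prefix='1' (no match yet)
Bit 4: prefix='11' -> emit 'l', reset
Bit 5: prefix='1' (no match yet)
Bit 6: prefix='10' -> emit 'd', reset
Bit 7: prefix='0' -> emit 'g', reset
Bit 8: prefix='1' (no match yet)
Bit 9: prefix='10' -> emit 'd', reset
Bit 10: prefix='0' -> emit 'g', reset

Answer: 5 g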